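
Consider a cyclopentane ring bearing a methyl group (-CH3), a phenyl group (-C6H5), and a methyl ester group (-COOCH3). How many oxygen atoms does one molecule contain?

Atom tally by fragment:
  cyclopentane ring core → C:5 H:10
  (− 3 ring H displaced by substituents)
  + CH3 → C:1 H:3
  + C6H5 → C:6 H:5
  + COOCH3 → C:2 H:3 O:2
Element totals:
  C: 14
  H: 18
  O: 2

2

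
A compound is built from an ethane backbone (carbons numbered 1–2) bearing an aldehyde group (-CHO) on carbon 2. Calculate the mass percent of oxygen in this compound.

27.55%

Atom tally by fragment:
  CH3 → C:1 H:3
  CH2CHO → C:2 H:3 O:1
Element totals:
  C: 3
  H: 6
  O: 1
Molecular formula: C3H6O.
Molar mass = 58.080 g/mol.
Mass from O: 1 × 15.999 = 15.999 g/mol.
%O = 15.999 / 58.080 × 100 = 27.55%.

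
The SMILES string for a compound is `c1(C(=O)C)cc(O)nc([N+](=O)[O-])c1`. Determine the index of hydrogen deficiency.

Atom tally by fragment:
  pyridine ring core → C:5 H:5 N:1
  (− 3 ring H displaced by substituents)
  + COCH3 → C:2 H:3 O:1
  + OH → O:1 H:1
  + NO2 → N:1 O:2
Element totals:
  C: 7
  H: 6
  N: 2
  O: 4
Molecular formula: C7H6N2O4.
DoU = (2C + 2 + N − H − X) / 2 = (2·7 + 2 + 2 − 6 − 0) / 2 = 6.

6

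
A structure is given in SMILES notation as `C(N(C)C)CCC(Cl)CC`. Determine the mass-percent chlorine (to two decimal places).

Atom tally by fragment:
  (CH3)2NCH2 → C:3 H:8 N:1
  CH2 → C:1 H:2
  CH2 → C:1 H:2
  CH(Cl) → C:1 H:1 Cl:1
  CH2 → C:1 H:2
  CH3 → C:1 H:3
Element totals:
  C: 8
  H: 18
  Cl: 1
  N: 1
Molecular formula: C8H18ClN.
Molar mass = 163.689 g/mol.
Mass from Cl: 1 × 35.45 = 35.450 g/mol.
%Cl = 35.450 / 163.689 × 100 = 21.66%.

21.66%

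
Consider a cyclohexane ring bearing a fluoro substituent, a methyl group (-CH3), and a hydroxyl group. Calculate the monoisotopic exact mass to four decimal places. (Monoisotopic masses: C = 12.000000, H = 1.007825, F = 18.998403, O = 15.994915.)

132.0950

Atom tally by fragment:
  cyclohexane ring core → C:6 H:12
  (− 3 ring H displaced by substituents)
  + F → F:1
  + CH3 → C:1 H:3
  + OH → O:1 H:1
Element totals:
  C: 7
  H: 13
  F: 1
  O: 1
Molecular formula: C7H13FO.
  M = 7(12.0) + 13(1.007825) + 18.998403 + 15.994915
    = 84.000000 + 13.101725 + 18.998403 + 15.994915 = 132.095043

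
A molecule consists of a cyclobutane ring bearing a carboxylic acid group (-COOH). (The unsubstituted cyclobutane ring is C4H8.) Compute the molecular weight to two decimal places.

Atom tally by fragment:
  cyclobutane ring core → C:4 H:8
  (− 1 ring H displaced by substituents)
  + COOH → C:1 H:1 O:2
Element totals:
  C: 5
  H: 8
  O: 2
Molecular formula: C5H8O2.
  M = 5(12.011) + 8(1.008) + 2(15.999)
    = 60.055 + 8.064 + 31.998 = 100.117

100.12 g/mol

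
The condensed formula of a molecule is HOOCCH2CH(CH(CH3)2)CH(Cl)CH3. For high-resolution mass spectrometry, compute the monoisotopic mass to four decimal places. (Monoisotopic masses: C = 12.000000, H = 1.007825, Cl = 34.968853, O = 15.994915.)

178.0761

Element totals:
  C: 8
  H: 15
  Cl: 1
  O: 2
Molecular formula: C8H15ClO2.
  M = 8(12.0) + 15(1.007825) + 34.968853 + 2(15.994915)
    = 96.000000 + 15.117375 + 34.968853 + 31.989830 = 178.076058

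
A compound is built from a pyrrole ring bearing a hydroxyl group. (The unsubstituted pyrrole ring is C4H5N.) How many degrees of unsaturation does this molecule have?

Atom tally by fragment:
  pyrrole ring core → C:4 H:5 N:1
  (− 1 ring H displaced by substituents)
  + OH → O:1 H:1
Element totals:
  C: 4
  H: 5
  N: 1
  O: 1
Molecular formula: C4H5NO.
DoU = (2C + 2 + N − H − X) / 2 = (2·4 + 2 + 1 − 5 − 0) / 2 = 3.

3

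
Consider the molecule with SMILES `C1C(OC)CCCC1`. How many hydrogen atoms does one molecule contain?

14

Atom tally by fragment:
  cyclohexane ring core → C:6 H:12
  (− 1 ring H displaced by substituents)
  + OCH3 → C:1 H:3 O:1
Element totals:
  C: 7
  H: 14
  O: 1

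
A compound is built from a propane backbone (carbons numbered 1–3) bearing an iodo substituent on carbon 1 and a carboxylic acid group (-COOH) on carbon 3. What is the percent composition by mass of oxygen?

14.95%

Atom tally by fragment:
  ICH2 → C:1 H:2 I:1
  CH2 → C:1 H:2
  CH2COOH → C:2 H:3 O:2
Element totals:
  C: 4
  H: 7
  I: 1
  O: 2
Molecular formula: C4H7IO2.
Molar mass = 214.002 g/mol.
Mass from O: 2 × 15.999 = 31.998 g/mol.
%O = 31.998 / 214.002 × 100 = 14.95%.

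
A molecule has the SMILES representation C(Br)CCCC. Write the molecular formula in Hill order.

C5H11Br

Atom tally by fragment:
  BrCH2 → C:1 H:2 Br:1
  CH2 → C:1 H:2
  CH2 → C:1 H:2
  CH2 → C:1 H:2
  CH3 → C:1 H:3
Element totals:
  C: 5
  H: 11
  Br: 1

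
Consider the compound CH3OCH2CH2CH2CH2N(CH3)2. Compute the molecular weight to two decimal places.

131.22 g/mol

Atom tally by fragment:
  CH3OCH2 → C:2 H:5 O:1
  CH2 → C:1 H:2
  CH2 → C:1 H:2
  CH2N(CH3)2 → C:3 H:8 N:1
Element totals:
  C: 7
  H: 17
  N: 1
  O: 1
Molecular formula: C7H17NO.
  M = 7(12.011) + 17(1.008) + 14.007 + 15.999
    = 84.077 + 17.136 + 14.007 + 15.999 = 131.219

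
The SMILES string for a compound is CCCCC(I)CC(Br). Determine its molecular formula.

Atom tally by fragment:
  CH3 → C:1 H:3
  CH2 → C:1 H:2
  CH2 → C:1 H:2
  CH2 → C:1 H:2
  CH(I) → C:1 H:1 I:1
  CH2 → C:1 H:2
  CH2Br → C:1 H:2 Br:1
Element totals:
  C: 7
  H: 14
  Br: 1
  I: 1

C7H14BrI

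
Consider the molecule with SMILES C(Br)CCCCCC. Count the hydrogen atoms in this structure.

15

Atom tally by fragment:
  BrCH2 → C:1 H:2 Br:1
  CH2 → C:1 H:2
  CH2 → C:1 H:2
  CH2 → C:1 H:2
  CH2 → C:1 H:2
  CH2 → C:1 H:2
  CH3 → C:1 H:3
Element totals:
  C: 7
  H: 15
  Br: 1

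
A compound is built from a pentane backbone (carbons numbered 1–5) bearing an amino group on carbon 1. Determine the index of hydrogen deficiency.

0

Atom tally by fragment:
  H2NCH2 → C:1 H:4 N:1
  CH2 → C:1 H:2
  CH2 → C:1 H:2
  CH2 → C:1 H:2
  CH3 → C:1 H:3
Element totals:
  C: 5
  H: 13
  N: 1
Molecular formula: C5H13N.
DoU = (2C + 2 + N − H − X) / 2 = (2·5 + 2 + 1 − 13 − 0) / 2 = 0.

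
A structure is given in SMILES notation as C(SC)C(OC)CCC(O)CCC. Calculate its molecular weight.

Atom tally by fragment:
  CH3SCH2 → C:2 H:5 S:1
  CH(OCH3) → C:2 H:4 O:1
  CH2 → C:1 H:2
  CH2 → C:1 H:2
  CH(OH) → C:1 H:2 O:1
  CH2 → C:1 H:2
  CH2 → C:1 H:2
  CH3 → C:1 H:3
Element totals:
  C: 10
  H: 22
  O: 2
  S: 1
Molecular formula: C10H22O2S.
  M = 10(12.011) + 22(1.008) + 2(15.999) + 32.06
    = 120.110 + 22.176 + 31.998 + 32.060 = 206.344

206.34 g/mol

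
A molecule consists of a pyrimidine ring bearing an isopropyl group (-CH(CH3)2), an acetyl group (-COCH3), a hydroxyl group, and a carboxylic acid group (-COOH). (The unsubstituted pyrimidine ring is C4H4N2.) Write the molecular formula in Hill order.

Atom tally by fragment:
  pyrimidine ring core → C:4 H:4 N:2
  (− 4 ring H displaced by substituents)
  + CH(CH3)2 → C:3 H:7
  + COCH3 → C:2 H:3 O:1
  + OH → O:1 H:1
  + COOH → C:1 H:1 O:2
Element totals:
  C: 10
  H: 12
  N: 2
  O: 4

C10H12N2O4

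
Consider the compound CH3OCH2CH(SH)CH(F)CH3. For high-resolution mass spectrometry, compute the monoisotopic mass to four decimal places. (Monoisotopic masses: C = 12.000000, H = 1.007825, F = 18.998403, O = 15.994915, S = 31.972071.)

138.0515

Atom tally by fragment:
  CH3OCH2 → C:2 H:5 O:1
  CH(SH) → C:1 H:2 S:1
  CH(F) → C:1 H:1 F:1
  CH3 → C:1 H:3
Element totals:
  C: 5
  H: 11
  F: 1
  O: 1
  S: 1
Molecular formula: C5H11FOS.
  M = 5(12.0) + 11(1.007825) + 18.998403 + 15.994915 + 31.972071
    = 60.000000 + 11.086075 + 18.998403 + 15.994915 + 31.972071 = 138.051464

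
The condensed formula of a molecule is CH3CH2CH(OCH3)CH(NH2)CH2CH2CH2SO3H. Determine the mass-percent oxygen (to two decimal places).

Atom tally by fragment:
  CH3 → C:1 H:3
  CH2 → C:1 H:2
  CH(OCH3) → C:2 H:4 O:1
  CH(NH2) → C:1 H:3 N:1
  CH2 → C:1 H:2
  CH2 → C:1 H:2
  CH2SO3H → C:1 H:3 S:1 O:3
Element totals:
  C: 8
  H: 19
  N: 1
  O: 4
  S: 1
Molecular formula: C8H19NO4S.
Molar mass = 225.303 g/mol.
Mass from O: 4 × 15.999 = 63.996 g/mol.
%O = 63.996 / 225.303 × 100 = 28.40%.

28.40%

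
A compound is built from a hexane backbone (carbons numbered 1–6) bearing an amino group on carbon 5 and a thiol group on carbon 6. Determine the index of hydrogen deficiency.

Atom tally by fragment:
  CH3 → C:1 H:3
  CH2 → C:1 H:2
  CH2 → C:1 H:2
  CH2 → C:1 H:2
  CH(NH2) → C:1 H:3 N:1
  CH2SH → C:1 H:3 S:1
Element totals:
  C: 6
  H: 15
  N: 1
  S: 1
Molecular formula: C6H15NS.
DoU = (2C + 2 + N − H − X) / 2 = (2·6 + 2 + 1 − 15 − 0) / 2 = 0.

0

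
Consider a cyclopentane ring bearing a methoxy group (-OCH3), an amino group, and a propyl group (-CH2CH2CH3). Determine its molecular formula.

C9H19NO

Atom tally by fragment:
  cyclopentane ring core → C:5 H:10
  (− 3 ring H displaced by substituents)
  + OCH3 → C:1 H:3 O:1
  + NH2 → N:1 H:2
  + CH2CH2CH3 → C:3 H:7
Element totals:
  C: 9
  H: 19
  N: 1
  O: 1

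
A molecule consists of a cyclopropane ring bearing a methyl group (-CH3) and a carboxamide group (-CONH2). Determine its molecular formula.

C5H9NO

Atom tally by fragment:
  cyclopropane ring core → C:3 H:6
  (− 2 ring H displaced by substituents)
  + CH3 → C:1 H:3
  + CONH2 → C:1 H:2 O:1 N:1
Element totals:
  C: 5
  H: 9
  N: 1
  O: 1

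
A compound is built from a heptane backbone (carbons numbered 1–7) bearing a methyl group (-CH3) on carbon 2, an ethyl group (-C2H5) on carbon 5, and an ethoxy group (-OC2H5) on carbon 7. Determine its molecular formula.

C12H26O

Atom tally by fragment:
  CH3 → C:1 H:3
  CH(CH3) → C:2 H:4
  CH2 → C:1 H:2
  CH2 → C:1 H:2
  CH(C2H5) → C:3 H:6
  CH2 → C:1 H:2
  CH2OC2H5 → C:3 H:7 O:1
Element totals:
  C: 12
  H: 26
  O: 1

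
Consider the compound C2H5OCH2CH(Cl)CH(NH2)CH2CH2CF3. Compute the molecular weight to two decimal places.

Atom tally by fragment:
  C2H5OCH2 → C:3 H:7 O:1
  CH(Cl) → C:1 H:1 Cl:1
  CH(NH2) → C:1 H:3 N:1
  CH2 → C:1 H:2
  CH2CF3 → C:2 H:2 F:3
Element totals:
  C: 8
  H: 15
  Cl: 1
  F: 3
  N: 1
  O: 1
Molecular formula: C8H15ClF3NO.
  M = 8(12.011) + 15(1.008) + 35.45 + 3(18.998) + 14.007 + 15.999
    = 96.088 + 15.120 + 35.450 + 56.994 + 14.007 + 15.999 = 233.658

233.66 g/mol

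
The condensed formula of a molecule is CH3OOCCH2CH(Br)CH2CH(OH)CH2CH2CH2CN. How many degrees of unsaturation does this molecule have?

Atom tally by fragment:
  CH3OOCCH2 → C:3 H:5 O:2
  CH(Br) → C:1 H:1 Br:1
  CH2 → C:1 H:2
  CH(OH) → C:1 H:2 O:1
  CH2 → C:1 H:2
  CH2 → C:1 H:2
  CH2CN → C:2 H:2 N:1
Element totals:
  C: 10
  H: 16
  Br: 1
  N: 1
  O: 3
Molecular formula: C10H16BrNO3.
DoU = (2C + 2 + N − H − X) / 2 = (2·10 + 2 + 1 − 16 − 1) / 2 = 3.

3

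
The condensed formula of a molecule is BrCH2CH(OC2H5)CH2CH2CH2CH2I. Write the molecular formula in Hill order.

Atom tally by fragment:
  BrCH2 → C:1 H:2 Br:1
  CH(OC2H5) → C:3 H:6 O:1
  CH2 → C:1 H:2
  CH2 → C:1 H:2
  CH2 → C:1 H:2
  CH2I → C:1 H:2 I:1
Element totals:
  C: 8
  H: 16
  Br: 1
  I: 1
  O: 1

C8H16BrIO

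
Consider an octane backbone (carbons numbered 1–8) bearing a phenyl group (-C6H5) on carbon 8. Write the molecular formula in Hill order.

C14H22

Atom tally by fragment:
  CH3 → C:1 H:3
  CH2 → C:1 H:2
  CH2 → C:1 H:2
  CH2 → C:1 H:2
  CH2 → C:1 H:2
  CH2 → C:1 H:2
  CH2 → C:1 H:2
  CH2C6H5 → C:7 H:7
Element totals:
  C: 14
  H: 22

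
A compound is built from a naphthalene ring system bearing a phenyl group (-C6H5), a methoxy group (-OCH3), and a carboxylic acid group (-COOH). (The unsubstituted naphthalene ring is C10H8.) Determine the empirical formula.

C18H14O3

Atom tally by fragment:
  naphthalene ring system core → C:10 H:8
  (− 3 ring H displaced by substituents)
  + C6H5 → C:6 H:5
  + OCH3 → C:1 H:3 O:1
  + COOH → C:1 H:1 O:2
Element totals:
  C: 18
  H: 14
  O: 3
Molecular formula: C18H14O3.
gcd of subscripts (18, 14, 3) = 1, so the empirical formula equals the molecular formula.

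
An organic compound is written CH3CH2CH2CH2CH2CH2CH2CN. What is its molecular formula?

C8H15N

Element totals:
  C: 8
  H: 15
  N: 1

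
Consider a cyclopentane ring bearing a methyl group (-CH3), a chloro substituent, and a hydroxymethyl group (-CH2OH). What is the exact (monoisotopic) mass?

Atom tally by fragment:
  cyclopentane ring core → C:5 H:10
  (− 3 ring H displaced by substituents)
  + CH3 → C:1 H:3
  + Cl → Cl:1
  + CH2OH → C:1 H:3 O:1
Element totals:
  C: 7
  H: 13
  Cl: 1
  O: 1
Molecular formula: C7H13ClO.
  M = 7(12.0) + 13(1.007825) + 34.968853 + 15.994915
    = 84.000000 + 13.101725 + 34.968853 + 15.994915 = 148.065493

148.0655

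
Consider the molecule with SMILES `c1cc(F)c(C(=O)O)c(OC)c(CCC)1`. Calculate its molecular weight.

212.22 g/mol

Atom tally by fragment:
  benzene ring core → C:6 H:6
  (− 4 ring H displaced by substituents)
  + F → F:1
  + COOH → C:1 H:1 O:2
  + OCH3 → C:1 H:3 O:1
  + CH2CH2CH3 → C:3 H:7
Element totals:
  C: 11
  H: 13
  F: 1
  O: 3
Molecular formula: C11H13FO3.
  M = 11(12.011) + 13(1.008) + 18.998 + 3(15.999)
    = 132.121 + 13.104 + 18.998 + 47.997 = 212.220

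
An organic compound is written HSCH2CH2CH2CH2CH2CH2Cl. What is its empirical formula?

Atom tally by fragment:
  HSCH2 → C:1 H:3 S:1
  CH2 → C:1 H:2
  CH2 → C:1 H:2
  CH2 → C:1 H:2
  CH2 → C:1 H:2
  CH2Cl → C:1 H:2 Cl:1
Element totals:
  C: 6
  H: 13
  Cl: 1
  S: 1
Molecular formula: C6H13ClS.
gcd of subscripts (6, 1, 13, 1) = 1, so the empirical formula equals the molecular formula.

C6H13ClS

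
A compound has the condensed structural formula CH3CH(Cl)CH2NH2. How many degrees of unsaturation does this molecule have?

Element totals:
  C: 3
  H: 8
  Cl: 1
  N: 1
Molecular formula: C3H8ClN.
DoU = (2C + 2 + N − H − X) / 2 = (2·3 + 2 + 1 − 8 − 1) / 2 = 0.

0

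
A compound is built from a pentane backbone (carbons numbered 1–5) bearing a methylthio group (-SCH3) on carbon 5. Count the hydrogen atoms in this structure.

Atom tally by fragment:
  CH3 → C:1 H:3
  CH2 → C:1 H:2
  CH2 → C:1 H:2
  CH2 → C:1 H:2
  CH2SCH3 → C:2 H:5 S:1
Element totals:
  C: 6
  H: 14
  S: 1

14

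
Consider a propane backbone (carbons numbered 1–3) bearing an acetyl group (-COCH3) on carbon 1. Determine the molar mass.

86.13 g/mol

Atom tally by fragment:
  CH3COCH2 → C:3 H:5 O:1
  CH2 → C:1 H:2
  CH3 → C:1 H:3
Element totals:
  C: 5
  H: 10
  O: 1
Molecular formula: C5H10O.
  M = 5(12.011) + 10(1.008) + 15.999
    = 60.055 + 10.080 + 15.999 = 86.134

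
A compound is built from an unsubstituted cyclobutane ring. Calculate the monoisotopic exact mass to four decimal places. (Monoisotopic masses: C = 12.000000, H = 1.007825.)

Atom tally by fragment:
  cyclobutane ring core → C:4 H:8
Element totals:
  C: 4
  H: 8
Molecular formula: C4H8.
  M = 4(12.0) + 8(1.007825)
    = 48.000000 + 8.062600 = 56.062600

56.0626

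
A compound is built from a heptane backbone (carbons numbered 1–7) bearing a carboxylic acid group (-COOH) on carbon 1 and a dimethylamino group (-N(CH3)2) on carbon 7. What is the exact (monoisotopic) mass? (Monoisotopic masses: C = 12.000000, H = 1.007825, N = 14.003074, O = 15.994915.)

Atom tally by fragment:
  HOOCCH2 → C:2 H:3 O:2
  CH2 → C:1 H:2
  CH2 → C:1 H:2
  CH2 → C:1 H:2
  CH2 → C:1 H:2
  CH2 → C:1 H:2
  CH2N(CH3)2 → C:3 H:8 N:1
Element totals:
  C: 10
  H: 21
  N: 1
  O: 2
Molecular formula: C10H21NO2.
  M = 10(12.0) + 21(1.007825) + 14.003074 + 2(15.994915)
    = 120.000000 + 21.164325 + 14.003074 + 31.989830 = 187.157229

187.1572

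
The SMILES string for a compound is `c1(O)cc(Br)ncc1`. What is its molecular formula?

C5H4BrNO

Atom tally by fragment:
  pyridine ring core → C:5 H:5 N:1
  (− 2 ring H displaced by substituents)
  + OH → O:1 H:1
  + Br → Br:1
Element totals:
  C: 5
  H: 4
  Br: 1
  N: 1
  O: 1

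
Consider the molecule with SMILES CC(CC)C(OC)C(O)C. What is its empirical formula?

Atom tally by fragment:
  CH3 → C:1 H:3
  CH(C2H5) → C:3 H:6
  CH(OCH3) → C:2 H:4 O:1
  CH(OH) → C:1 H:2 O:1
  CH3 → C:1 H:3
Element totals:
  C: 8
  H: 18
  O: 2
Molecular formula: C8H18O2.
gcd of subscripts = 2; dividing each by 2:
  C: 8/2 = 4
  H: 18/2 = 9
  O: 2/2 = 1

C4H9O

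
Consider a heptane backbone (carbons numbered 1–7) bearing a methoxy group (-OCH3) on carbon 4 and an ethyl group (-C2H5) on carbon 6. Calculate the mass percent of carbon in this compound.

75.88%

Atom tally by fragment:
  CH3 → C:1 H:3
  CH2 → C:1 H:2
  CH2 → C:1 H:2
  CH(OCH3) → C:2 H:4 O:1
  CH2 → C:1 H:2
  CH(C2H5) → C:3 H:6
  CH3 → C:1 H:3
Element totals:
  C: 10
  H: 22
  O: 1
Molecular formula: C10H22O.
Molar mass = 158.285 g/mol.
Mass from C: 10 × 12.011 = 120.110 g/mol.
%C = 120.110 / 158.285 × 100 = 75.88%.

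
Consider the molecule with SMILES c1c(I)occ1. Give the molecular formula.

C4H3IO

Atom tally by fragment:
  furan ring core → C:4 H:4 O:1
  (− 1 ring H displaced by substituents)
  + I → I:1
Element totals:
  C: 4
  H: 3
  I: 1
  O: 1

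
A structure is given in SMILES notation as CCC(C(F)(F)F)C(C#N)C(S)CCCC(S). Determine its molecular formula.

Atom tally by fragment:
  CH3 → C:1 H:3
  CH2 → C:1 H:2
  CH(CF3) → C:2 H:1 F:3
  CH(CN) → C:2 H:1 N:1
  CH(SH) → C:1 H:2 S:1
  CH2 → C:1 H:2
  CH2 → C:1 H:2
  CH2 → C:1 H:2
  CH2SH → C:1 H:3 S:1
Element totals:
  C: 11
  H: 18
  F: 3
  N: 1
  S: 2

C11H18F3NS2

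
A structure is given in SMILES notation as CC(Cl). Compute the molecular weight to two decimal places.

Atom tally by fragment:
  CH3 → C:1 H:3
  CH2Cl → C:1 H:2 Cl:1
Element totals:
  C: 2
  H: 5
  Cl: 1
Molecular formula: C2H5Cl.
  M = 2(12.011) + 5(1.008) + 35.45
    = 24.022 + 5.040 + 35.450 = 64.512

64.51 g/mol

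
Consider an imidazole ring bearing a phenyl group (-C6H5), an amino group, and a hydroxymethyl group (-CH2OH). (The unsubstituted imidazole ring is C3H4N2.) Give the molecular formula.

C10H11N3O

Atom tally by fragment:
  imidazole ring core → C:3 H:4 N:2
  (− 3 ring H displaced by substituents)
  + C6H5 → C:6 H:5
  + NH2 → N:1 H:2
  + CH2OH → C:1 H:3 O:1
Element totals:
  C: 10
  H: 11
  N: 3
  O: 1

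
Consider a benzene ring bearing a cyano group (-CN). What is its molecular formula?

C7H5N

Atom tally by fragment:
  benzene ring core → C:6 H:6
  (− 1 ring H displaced by substituents)
  + CN → C:1 N:1
Element totals:
  C: 7
  H: 5
  N: 1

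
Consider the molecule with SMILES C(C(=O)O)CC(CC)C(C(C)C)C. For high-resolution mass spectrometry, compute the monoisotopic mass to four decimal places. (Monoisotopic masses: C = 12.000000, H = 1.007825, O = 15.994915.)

Atom tally by fragment:
  HOOCCH2 → C:2 H:3 O:2
  CH2 → C:1 H:2
  CH(C2H5) → C:3 H:6
  CH(CH(CH3)2) → C:4 H:8
  CH3 → C:1 H:3
Element totals:
  C: 11
  H: 22
  O: 2
Molecular formula: C11H22O2.
  M = 11(12.0) + 22(1.007825) + 2(15.994915)
    = 132.000000 + 22.172150 + 31.989830 = 186.161980

186.1620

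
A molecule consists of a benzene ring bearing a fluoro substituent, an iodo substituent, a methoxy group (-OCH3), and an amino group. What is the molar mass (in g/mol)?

Atom tally by fragment:
  benzene ring core → C:6 H:6
  (− 4 ring H displaced by substituents)
  + F → F:1
  + I → I:1
  + OCH3 → C:1 H:3 O:1
  + NH2 → N:1 H:2
Element totals:
  C: 7
  H: 7
  F: 1
  I: 1
  N: 1
  O: 1
Molecular formula: C7H7FINO.
  M = 7(12.011) + 7(1.008) + 18.998 + 126.904 + 14.007 + 15.999
    = 84.077 + 7.056 + 18.998 + 126.904 + 14.007 + 15.999 = 267.041

267.04 g/mol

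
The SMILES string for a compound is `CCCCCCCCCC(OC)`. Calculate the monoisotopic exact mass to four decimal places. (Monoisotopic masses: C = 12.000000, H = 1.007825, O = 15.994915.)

172.1827

Atom tally by fragment:
  CH3 → C:1 H:3
  CH2 → C:1 H:2
  CH2 → C:1 H:2
  CH2 → C:1 H:2
  CH2 → C:1 H:2
  CH2 → C:1 H:2
  CH2 → C:1 H:2
  CH2 → C:1 H:2
  CH2 → C:1 H:2
  CH2OCH3 → C:2 H:5 O:1
Element totals:
  C: 11
  H: 24
  O: 1
Molecular formula: C11H24O.
  M = 11(12.0) + 24(1.007825) + 15.994915
    = 132.000000 + 24.187800 + 15.994915 = 172.182715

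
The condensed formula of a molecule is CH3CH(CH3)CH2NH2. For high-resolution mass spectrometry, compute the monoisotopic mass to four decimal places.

73.0891

Atom tally by fragment:
  CH3 → C:1 H:3
  CH(CH3) → C:2 H:4
  CH2NH2 → C:1 H:4 N:1
Element totals:
  C: 4
  H: 11
  N: 1
Molecular formula: C4H11N.
  M = 4(12.0) + 11(1.007825) + 14.003074
    = 48.000000 + 11.086075 + 14.003074 = 73.089149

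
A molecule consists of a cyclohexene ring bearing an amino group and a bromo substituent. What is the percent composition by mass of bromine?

Atom tally by fragment:
  cyclohexene ring core → C:6 H:10
  (− 2 ring H displaced by substituents)
  + NH2 → N:1 H:2
  + Br → Br:1
Element totals:
  C: 6
  H: 10
  Br: 1
  N: 1
Molecular formula: C6H10BrN.
Molar mass = 176.057 g/mol.
Mass from Br: 1 × 79.904 = 79.904 g/mol.
%Br = 79.904 / 176.057 × 100 = 45.39%.

45.39%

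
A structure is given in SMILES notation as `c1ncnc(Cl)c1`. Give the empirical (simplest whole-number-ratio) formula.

C4H3ClN2

Atom tally by fragment:
  pyrimidine ring core → C:4 H:4 N:2
  (− 1 ring H displaced by substituents)
  + Cl → Cl:1
Element totals:
  C: 4
  H: 3
  Cl: 1
  N: 2
Molecular formula: C4H3ClN2.
gcd of subscripts (4, 1, 3, 2) = 1, so the empirical formula equals the molecular formula.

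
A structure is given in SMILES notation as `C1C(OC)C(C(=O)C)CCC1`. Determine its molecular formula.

C9H16O2

Atom tally by fragment:
  cyclohexane ring core → C:6 H:12
  (− 2 ring H displaced by substituents)
  + OCH3 → C:1 H:3 O:1
  + COCH3 → C:2 H:3 O:1
Element totals:
  C: 9
  H: 16
  O: 2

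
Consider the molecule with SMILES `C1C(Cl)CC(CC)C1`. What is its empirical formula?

C7H13Cl

Atom tally by fragment:
  cyclopentane ring core → C:5 H:10
  (− 2 ring H displaced by substituents)
  + Cl → Cl:1
  + C2H5 → C:2 H:5
Element totals:
  C: 7
  H: 13
  Cl: 1
Molecular formula: C7H13Cl.
gcd of subscripts (7, 1, 13) = 1, so the empirical formula equals the molecular formula.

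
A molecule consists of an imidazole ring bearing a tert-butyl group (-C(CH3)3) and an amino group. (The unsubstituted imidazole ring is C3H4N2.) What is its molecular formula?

Atom tally by fragment:
  imidazole ring core → C:3 H:4 N:2
  (− 2 ring H displaced by substituents)
  + C(CH3)3 → C:4 H:9
  + NH2 → N:1 H:2
Element totals:
  C: 7
  H: 13
  N: 3

C7H13N3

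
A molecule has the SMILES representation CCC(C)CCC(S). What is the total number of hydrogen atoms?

Atom tally by fragment:
  CH3 → C:1 H:3
  CH2 → C:1 H:2
  CH(CH3) → C:2 H:4
  CH2 → C:1 H:2
  CH2 → C:1 H:2
  CH2SH → C:1 H:3 S:1
Element totals:
  C: 7
  H: 16
  S: 1

16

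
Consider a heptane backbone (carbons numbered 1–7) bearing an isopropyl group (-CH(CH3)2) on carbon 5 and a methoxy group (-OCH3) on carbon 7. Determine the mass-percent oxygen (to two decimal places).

Atom tally by fragment:
  CH3 → C:1 H:3
  CH2 → C:1 H:2
  CH2 → C:1 H:2
  CH2 → C:1 H:2
  CH(CH(CH3)2) → C:4 H:8
  CH2 → C:1 H:2
  CH2OCH3 → C:2 H:5 O:1
Element totals:
  C: 11
  H: 24
  O: 1
Molecular formula: C11H24O.
Molar mass = 172.312 g/mol.
Mass from O: 1 × 15.999 = 15.999 g/mol.
%O = 15.999 / 172.312 × 100 = 9.28%.

9.28%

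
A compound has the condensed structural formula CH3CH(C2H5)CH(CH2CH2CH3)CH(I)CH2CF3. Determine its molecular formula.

C11H20F3I

Atom tally by fragment:
  CH3 → C:1 H:3
  CH(C2H5) → C:3 H:6
  CH(CH2CH2CH3) → C:4 H:8
  CH(I) → C:1 H:1 I:1
  CH2CF3 → C:2 H:2 F:3
Element totals:
  C: 11
  H: 20
  F: 3
  I: 1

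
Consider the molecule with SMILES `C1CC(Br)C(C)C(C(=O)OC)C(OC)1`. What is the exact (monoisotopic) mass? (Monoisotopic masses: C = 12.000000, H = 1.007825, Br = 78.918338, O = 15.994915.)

Atom tally by fragment:
  cyclohexane ring core → C:6 H:12
  (− 4 ring H displaced by substituents)
  + Br → Br:1
  + CH3 → C:1 H:3
  + COOCH3 → C:2 H:3 O:2
  + OCH3 → C:1 H:3 O:1
Element totals:
  C: 10
  H: 17
  Br: 1
  O: 3
Molecular formula: C10H17BrO3.
  M = 10(12.0) + 17(1.007825) + 78.918338 + 3(15.994915)
    = 120.000000 + 17.133025 + 78.918338 + 47.984745 = 264.036108

264.0361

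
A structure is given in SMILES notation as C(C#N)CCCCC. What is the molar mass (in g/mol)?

111.19 g/mol

Atom tally by fragment:
  NCCH2 → C:2 H:2 N:1
  CH2 → C:1 H:2
  CH2 → C:1 H:2
  CH2 → C:1 H:2
  CH2 → C:1 H:2
  CH3 → C:1 H:3
Element totals:
  C: 7
  H: 13
  N: 1
Molecular formula: C7H13N.
  M = 7(12.011) + 13(1.008) + 14.007
    = 84.077 + 13.104 + 14.007 = 111.188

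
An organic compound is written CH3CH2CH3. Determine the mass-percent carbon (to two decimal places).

Element totals:
  C: 3
  H: 8
Molecular formula: C3H8.
Molar mass = 44.097 g/mol.
Mass from C: 3 × 12.011 = 36.033 g/mol.
%C = 36.033 / 44.097 × 100 = 81.71%.

81.71%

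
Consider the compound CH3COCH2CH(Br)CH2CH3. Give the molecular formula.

C6H11BrO

Atom tally by fragment:
  CH3COCH2 → C:3 H:5 O:1
  CH(Br) → C:1 H:1 Br:1
  CH2 → C:1 H:2
  CH3 → C:1 H:3
Element totals:
  C: 6
  H: 11
  Br: 1
  O: 1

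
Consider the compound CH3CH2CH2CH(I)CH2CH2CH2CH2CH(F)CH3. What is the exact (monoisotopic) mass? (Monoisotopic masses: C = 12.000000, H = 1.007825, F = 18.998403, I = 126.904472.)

286.0594

Element totals:
  C: 10
  H: 20
  F: 1
  I: 1
Molecular formula: C10H20FI.
  M = 10(12.0) + 20(1.007825) + 18.998403 + 126.904472
    = 120.000000 + 20.156500 + 18.998403 + 126.904472 = 286.059375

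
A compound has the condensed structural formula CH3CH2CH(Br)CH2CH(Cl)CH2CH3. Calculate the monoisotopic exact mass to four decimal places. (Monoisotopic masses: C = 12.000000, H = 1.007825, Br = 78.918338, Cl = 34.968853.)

Element totals:
  C: 7
  H: 14
  Br: 1
  Cl: 1
Molecular formula: C7H14BrCl.
  M = 7(12.0) + 14(1.007825) + 78.918338 + 34.968853
    = 84.000000 + 14.109550 + 78.918338 + 34.968853 = 211.996741

211.9967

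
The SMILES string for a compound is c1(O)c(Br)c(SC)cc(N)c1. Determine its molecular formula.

Atom tally by fragment:
  benzene ring core → C:6 H:6
  (− 4 ring H displaced by substituents)
  + OH → O:1 H:1
  + Br → Br:1
  + SCH3 → C:1 H:3 S:1
  + NH2 → N:1 H:2
Element totals:
  C: 7
  H: 8
  Br: 1
  N: 1
  O: 1
  S: 1

C7H8BrNOS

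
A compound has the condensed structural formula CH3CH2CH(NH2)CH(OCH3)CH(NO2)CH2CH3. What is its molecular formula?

C8H18N2O3

Atom tally by fragment:
  CH3 → C:1 H:3
  CH2 → C:1 H:2
  CH(NH2) → C:1 H:3 N:1
  CH(OCH3) → C:2 H:4 O:1
  CH(NO2) → C:1 H:1 N:1 O:2
  CH2 → C:1 H:2
  CH3 → C:1 H:3
Element totals:
  C: 8
  H: 18
  N: 2
  O: 3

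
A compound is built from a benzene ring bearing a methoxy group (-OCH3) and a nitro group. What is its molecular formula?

Atom tally by fragment:
  benzene ring core → C:6 H:6
  (− 2 ring H displaced by substituents)
  + OCH3 → C:1 H:3 O:1
  + NO2 → N:1 O:2
Element totals:
  C: 7
  H: 7
  N: 1
  O: 3

C7H7NO3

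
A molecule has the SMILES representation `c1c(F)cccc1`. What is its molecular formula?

Atom tally by fragment:
  benzene ring core → C:6 H:6
  (− 1 ring H displaced by substituents)
  + F → F:1
Element totals:
  C: 6
  H: 5
  F: 1

C6H5F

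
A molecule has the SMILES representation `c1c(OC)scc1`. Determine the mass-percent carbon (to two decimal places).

52.61%

Atom tally by fragment:
  thiophene ring core → C:4 H:4 S:1
  (− 1 ring H displaced by substituents)
  + OCH3 → C:1 H:3 O:1
Element totals:
  C: 5
  H: 6
  O: 1
  S: 1
Molecular formula: C5H6OS.
Molar mass = 114.162 g/mol.
Mass from C: 5 × 12.011 = 60.055 g/mol.
%C = 60.055 / 114.162 × 100 = 52.61%.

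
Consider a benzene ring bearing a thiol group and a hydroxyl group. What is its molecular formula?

C6H6OS

Atom tally by fragment:
  benzene ring core → C:6 H:6
  (− 2 ring H displaced by substituents)
  + SH → S:1 H:1
  + OH → O:1 H:1
Element totals:
  C: 6
  H: 6
  O: 1
  S: 1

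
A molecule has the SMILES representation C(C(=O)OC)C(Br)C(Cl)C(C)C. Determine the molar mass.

257.55 g/mol

Atom tally by fragment:
  CH3OOCCH2 → C:3 H:5 O:2
  CH(Br) → C:1 H:1 Br:1
  CH(Cl) → C:1 H:1 Cl:1
  CH(CH3) → C:2 H:4
  CH3 → C:1 H:3
Element totals:
  C: 8
  H: 14
  Br: 1
  Cl: 1
  O: 2
Molecular formula: C8H14BrClO2.
  M = 8(12.011) + 14(1.008) + 79.904 + 35.45 + 2(15.999)
    = 96.088 + 14.112 + 79.904 + 35.450 + 31.998 = 257.552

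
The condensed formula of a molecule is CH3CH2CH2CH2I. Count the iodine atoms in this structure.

1

Element totals:
  C: 4
  H: 9
  I: 1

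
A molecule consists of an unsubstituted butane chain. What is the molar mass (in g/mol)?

Atom tally by fragment:
  CH3 → C:1 H:3
  CH2 → C:1 H:2
  CH2 → C:1 H:2
  CH3 → C:1 H:3
Element totals:
  C: 4
  H: 10
Molecular formula: C4H10.
  M = 4(12.011) + 10(1.008)
    = 48.044 + 10.080 = 58.124

58.12 g/mol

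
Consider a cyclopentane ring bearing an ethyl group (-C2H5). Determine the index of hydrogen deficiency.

1

Atom tally by fragment:
  cyclopentane ring core → C:5 H:10
  (− 1 ring H displaced by substituents)
  + C2H5 → C:2 H:5
Element totals:
  C: 7
  H: 14
Molecular formula: C7H14.
DoU = (2C + 2 + N − H − X) / 2 = (2·7 + 2 + 0 − 14 − 0) / 2 = 1.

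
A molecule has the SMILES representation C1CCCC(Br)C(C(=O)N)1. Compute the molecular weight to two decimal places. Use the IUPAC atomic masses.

Atom tally by fragment:
  cyclohexane ring core → C:6 H:12
  (− 2 ring H displaced by substituents)
  + Br → Br:1
  + CONH2 → C:1 H:2 O:1 N:1
Element totals:
  C: 7
  H: 12
  Br: 1
  N: 1
  O: 1
Molecular formula: C7H12BrNO.
  M = 7(12.011) + 12(1.008) + 79.904 + 14.007 + 15.999
    = 84.077 + 12.096 + 79.904 + 14.007 + 15.999 = 206.083

206.08 g/mol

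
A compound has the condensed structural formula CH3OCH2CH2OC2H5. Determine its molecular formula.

C5H12O2

Atom tally by fragment:
  CH3OCH2 → C:2 H:5 O:1
  CH2OC2H5 → C:3 H:7 O:1
Element totals:
  C: 5
  H: 12
  O: 2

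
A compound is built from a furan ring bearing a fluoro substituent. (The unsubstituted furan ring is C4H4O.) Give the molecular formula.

Atom tally by fragment:
  furan ring core → C:4 H:4 O:1
  (− 1 ring H displaced by substituents)
  + F → F:1
Element totals:
  C: 4
  H: 3
  F: 1
  O: 1

C4H3FO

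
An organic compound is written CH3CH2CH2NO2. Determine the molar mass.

89.09 g/mol

Element totals:
  C: 3
  H: 7
  N: 1
  O: 2
Molecular formula: C3H7NO2.
  M = 3(12.011) + 7(1.008) + 14.007 + 2(15.999)
    = 36.033 + 7.056 + 14.007 + 31.998 = 89.094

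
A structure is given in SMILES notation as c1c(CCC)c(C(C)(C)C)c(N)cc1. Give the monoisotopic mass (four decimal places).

Atom tally by fragment:
  benzene ring core → C:6 H:6
  (− 3 ring H displaced by substituents)
  + CH2CH2CH3 → C:3 H:7
  + C(CH3)3 → C:4 H:9
  + NH2 → N:1 H:2
Element totals:
  C: 13
  H: 21
  N: 1
Molecular formula: C13H21N.
  M = 13(12.0) + 21(1.007825) + 14.003074
    = 156.000000 + 21.164325 + 14.003074 = 191.167399

191.1674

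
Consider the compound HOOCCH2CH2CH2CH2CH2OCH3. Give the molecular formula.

Atom tally by fragment:
  HOOCCH2 → C:2 H:3 O:2
  CH2 → C:1 H:2
  CH2 → C:1 H:2
  CH2 → C:1 H:2
  CH2OCH3 → C:2 H:5 O:1
Element totals:
  C: 7
  H: 14
  O: 3

C7H14O3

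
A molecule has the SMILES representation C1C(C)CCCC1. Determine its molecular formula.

Atom tally by fragment:
  cyclohexane ring core → C:6 H:12
  (− 1 ring H displaced by substituents)
  + CH3 → C:1 H:3
Element totals:
  C: 7
  H: 14

C7H14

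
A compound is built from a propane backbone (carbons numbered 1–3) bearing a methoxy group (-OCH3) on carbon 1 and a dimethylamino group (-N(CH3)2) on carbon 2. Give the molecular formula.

Atom tally by fragment:
  CH3OCH2 → C:2 H:5 O:1
  CH(N(CH3)2) → C:3 H:7 N:1
  CH3 → C:1 H:3
Element totals:
  C: 6
  H: 15
  N: 1
  O: 1

C6H15NO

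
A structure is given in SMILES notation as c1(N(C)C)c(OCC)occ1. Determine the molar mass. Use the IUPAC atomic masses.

Atom tally by fragment:
  furan ring core → C:4 H:4 O:1
  (− 2 ring H displaced by substituents)
  + N(CH3)2 → N:1 C:2 H:6
  + OC2H5 → C:2 H:5 O:1
Element totals:
  C: 8
  H: 13
  N: 1
  O: 2
Molecular formula: C8H13NO2.
  M = 8(12.011) + 13(1.008) + 14.007 + 2(15.999)
    = 96.088 + 13.104 + 14.007 + 31.998 = 155.197

155.20 g/mol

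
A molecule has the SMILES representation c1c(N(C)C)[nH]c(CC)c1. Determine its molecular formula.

Atom tally by fragment:
  pyrrole ring core → C:4 H:5 N:1
  (− 2 ring H displaced by substituents)
  + N(CH3)2 → N:1 C:2 H:6
  + C2H5 → C:2 H:5
Element totals:
  C: 8
  H: 14
  N: 2

C8H14N2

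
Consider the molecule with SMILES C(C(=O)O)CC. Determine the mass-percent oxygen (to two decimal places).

36.32%

Atom tally by fragment:
  HOOCCH2 → C:2 H:3 O:2
  CH2 → C:1 H:2
  CH3 → C:1 H:3
Element totals:
  C: 4
  H: 8
  O: 2
Molecular formula: C4H8O2.
Molar mass = 88.106 g/mol.
Mass from O: 2 × 15.999 = 31.998 g/mol.
%O = 31.998 / 88.106 × 100 = 36.32%.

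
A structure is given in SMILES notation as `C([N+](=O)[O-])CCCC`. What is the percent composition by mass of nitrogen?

Atom tally by fragment:
  O2NCH2 → C:1 H:2 N:1 O:2
  CH2 → C:1 H:2
  CH2 → C:1 H:2
  CH2 → C:1 H:2
  CH3 → C:1 H:3
Element totals:
  C: 5
  H: 11
  N: 1
  O: 2
Molecular formula: C5H11NO2.
Molar mass = 117.148 g/mol.
Mass from N: 1 × 14.007 = 14.007 g/mol.
%N = 14.007 / 117.148 × 100 = 11.96%.

11.96%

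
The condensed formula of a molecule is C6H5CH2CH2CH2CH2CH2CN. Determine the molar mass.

Atom tally by fragment:
  C6H5CH2 → C:7 H:7
  CH2 → C:1 H:2
  CH2 → C:1 H:2
  CH2 → C:1 H:2
  CH2CN → C:2 H:2 N:1
Element totals:
  C: 12
  H: 15
  N: 1
Molecular formula: C12H15N.
  M = 12(12.011) + 15(1.008) + 14.007
    = 144.132 + 15.120 + 14.007 = 173.259

173.26 g/mol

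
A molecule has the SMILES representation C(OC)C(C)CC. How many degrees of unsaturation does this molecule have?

Atom tally by fragment:
  CH3OCH2 → C:2 H:5 O:1
  CH(CH3) → C:2 H:4
  CH2 → C:1 H:2
  CH3 → C:1 H:3
Element totals:
  C: 6
  H: 14
  O: 1
Molecular formula: C6H14O.
DoU = (2C + 2 + N − H − X) / 2 = (2·6 + 2 + 0 − 14 − 0) / 2 = 0.

0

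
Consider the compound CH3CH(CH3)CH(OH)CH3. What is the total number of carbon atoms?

Atom tally by fragment:
  CH3 → C:1 H:3
  CH(CH3) → C:2 H:4
  CH(OH) → C:1 H:2 O:1
  CH3 → C:1 H:3
Element totals:
  C: 5
  H: 12
  O: 1

5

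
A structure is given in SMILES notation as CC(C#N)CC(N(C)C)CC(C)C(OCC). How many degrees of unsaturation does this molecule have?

2

Atom tally by fragment:
  CH3 → C:1 H:3
  CH(CN) → C:2 H:1 N:1
  CH2 → C:1 H:2
  CH(N(CH3)2) → C:3 H:7 N:1
  CH2 → C:1 H:2
  CH(CH3) → C:2 H:4
  CH2OC2H5 → C:3 H:7 O:1
Element totals:
  C: 13
  H: 26
  N: 2
  O: 1
Molecular formula: C13H26N2O.
DoU = (2C + 2 + N − H − X) / 2 = (2·13 + 2 + 2 − 26 − 0) / 2 = 2.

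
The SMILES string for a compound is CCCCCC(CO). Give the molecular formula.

C7H16O

Atom tally by fragment:
  CH3 → C:1 H:3
  CH2 → C:1 H:2
  CH2 → C:1 H:2
  CH2 → C:1 H:2
  CH2 → C:1 H:2
  CH2CH2OH → C:2 H:5 O:1
Element totals:
  C: 7
  H: 16
  O: 1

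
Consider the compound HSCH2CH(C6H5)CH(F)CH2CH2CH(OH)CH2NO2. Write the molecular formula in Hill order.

Element totals:
  C: 13
  H: 18
  F: 1
  N: 1
  O: 3
  S: 1

C13H18FNO3S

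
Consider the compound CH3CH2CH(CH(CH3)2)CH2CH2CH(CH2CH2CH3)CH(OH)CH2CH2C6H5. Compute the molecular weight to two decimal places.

Atom tally by fragment:
  CH3 → C:1 H:3
  CH2 → C:1 H:2
  CH(CH(CH3)2) → C:4 H:8
  CH2 → C:1 H:2
  CH2 → C:1 H:2
  CH(CH2CH2CH3) → C:4 H:8
  CH(OH) → C:1 H:2 O:1
  CH2 → C:1 H:2
  CH2C6H5 → C:7 H:7
Element totals:
  C: 21
  H: 36
  O: 1
Molecular formula: C21H36O.
  M = 21(12.011) + 36(1.008) + 15.999
    = 252.231 + 36.288 + 15.999 = 304.518

304.52 g/mol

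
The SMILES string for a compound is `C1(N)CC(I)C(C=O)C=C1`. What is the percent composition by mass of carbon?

Atom tally by fragment:
  cyclohexene ring core → C:6 H:10
  (− 3 ring H displaced by substituents)
  + NH2 → N:1 H:2
  + I → I:1
  + CHO → C:1 H:1 O:1
Element totals:
  C: 7
  H: 10
  I: 1
  N: 1
  O: 1
Molecular formula: C7H10INO.
Molar mass = 251.067 g/mol.
Mass from C: 7 × 12.011 = 84.077 g/mol.
%C = 84.077 / 251.067 × 100 = 33.49%.

33.49%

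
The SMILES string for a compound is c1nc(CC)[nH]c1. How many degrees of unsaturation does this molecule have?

Atom tally by fragment:
  imidazole ring core → C:3 H:4 N:2
  (− 1 ring H displaced by substituents)
  + C2H5 → C:2 H:5
Element totals:
  C: 5
  H: 8
  N: 2
Molecular formula: C5H8N2.
DoU = (2C + 2 + N − H − X) / 2 = (2·5 + 2 + 2 − 8 − 0) / 2 = 3.

3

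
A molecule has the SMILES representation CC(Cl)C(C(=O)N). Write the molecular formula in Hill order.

C4H8ClNO

Atom tally by fragment:
  CH3 → C:1 H:3
  CH(Cl) → C:1 H:1 Cl:1
  CH2CONH2 → C:2 H:4 O:1 N:1
Element totals:
  C: 4
  H: 8
  Cl: 1
  N: 1
  O: 1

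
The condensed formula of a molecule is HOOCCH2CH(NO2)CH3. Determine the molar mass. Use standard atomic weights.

133.10 g/mol

Element totals:
  C: 4
  H: 7
  N: 1
  O: 4
Molecular formula: C4H7NO4.
  M = 4(12.011) + 7(1.008) + 14.007 + 4(15.999)
    = 48.044 + 7.056 + 14.007 + 63.996 = 133.103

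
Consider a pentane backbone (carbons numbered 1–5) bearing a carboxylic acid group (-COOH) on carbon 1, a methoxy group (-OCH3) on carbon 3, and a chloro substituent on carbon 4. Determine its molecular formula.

Atom tally by fragment:
  HOOCCH2 → C:2 H:3 O:2
  CH2 → C:1 H:2
  CH(OCH3) → C:2 H:4 O:1
  CH(Cl) → C:1 H:1 Cl:1
  CH3 → C:1 H:3
Element totals:
  C: 7
  H: 13
  Cl: 1
  O: 3

C7H13ClO3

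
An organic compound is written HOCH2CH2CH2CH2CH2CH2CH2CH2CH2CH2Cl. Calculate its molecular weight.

192.73 g/mol

Element totals:
  C: 10
  H: 21
  Cl: 1
  O: 1
Molecular formula: C10H21ClO.
  M = 10(12.011) + 21(1.008) + 35.45 + 15.999
    = 120.110 + 21.168 + 35.450 + 15.999 = 192.727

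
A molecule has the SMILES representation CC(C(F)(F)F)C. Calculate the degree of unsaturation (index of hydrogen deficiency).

Atom tally by fragment:
  CH3 → C:1 H:3
  CH(CF3) → C:2 H:1 F:3
  CH3 → C:1 H:3
Element totals:
  C: 4
  H: 7
  F: 3
Molecular formula: C4H7F3.
DoU = (2C + 2 + N − H − X) / 2 = (2·4 + 2 + 0 − 7 − 3) / 2 = 0.

0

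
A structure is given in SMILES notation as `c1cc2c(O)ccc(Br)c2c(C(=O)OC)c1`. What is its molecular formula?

Atom tally by fragment:
  naphthalene ring system core → C:10 H:8
  (− 3 ring H displaced by substituents)
  + OH → O:1 H:1
  + Br → Br:1
  + COOCH3 → C:2 H:3 O:2
Element totals:
  C: 12
  H: 9
  Br: 1
  O: 3

C12H9BrO3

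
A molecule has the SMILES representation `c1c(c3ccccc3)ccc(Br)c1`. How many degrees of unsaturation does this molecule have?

8

Atom tally by fragment:
  benzene ring core → C:6 H:6
  (− 2 ring H displaced by substituents)
  + C6H5 → C:6 H:5
  + Br → Br:1
Element totals:
  C: 12
  H: 9
  Br: 1
Molecular formula: C12H9Br.
DoU = (2C + 2 + N − H − X) / 2 = (2·12 + 2 + 0 − 9 − 1) / 2 = 8.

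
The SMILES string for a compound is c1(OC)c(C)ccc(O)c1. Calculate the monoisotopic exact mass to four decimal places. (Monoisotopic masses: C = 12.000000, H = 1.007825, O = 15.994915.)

Atom tally by fragment:
  benzene ring core → C:6 H:6
  (− 3 ring H displaced by substituents)
  + OCH3 → C:1 H:3 O:1
  + CH3 → C:1 H:3
  + OH → O:1 H:1
Element totals:
  C: 8
  H: 10
  O: 2
Molecular formula: C8H10O2.
  M = 8(12.0) + 10(1.007825) + 2(15.994915)
    = 96.000000 + 10.078250 + 31.989830 = 138.068080

138.0681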